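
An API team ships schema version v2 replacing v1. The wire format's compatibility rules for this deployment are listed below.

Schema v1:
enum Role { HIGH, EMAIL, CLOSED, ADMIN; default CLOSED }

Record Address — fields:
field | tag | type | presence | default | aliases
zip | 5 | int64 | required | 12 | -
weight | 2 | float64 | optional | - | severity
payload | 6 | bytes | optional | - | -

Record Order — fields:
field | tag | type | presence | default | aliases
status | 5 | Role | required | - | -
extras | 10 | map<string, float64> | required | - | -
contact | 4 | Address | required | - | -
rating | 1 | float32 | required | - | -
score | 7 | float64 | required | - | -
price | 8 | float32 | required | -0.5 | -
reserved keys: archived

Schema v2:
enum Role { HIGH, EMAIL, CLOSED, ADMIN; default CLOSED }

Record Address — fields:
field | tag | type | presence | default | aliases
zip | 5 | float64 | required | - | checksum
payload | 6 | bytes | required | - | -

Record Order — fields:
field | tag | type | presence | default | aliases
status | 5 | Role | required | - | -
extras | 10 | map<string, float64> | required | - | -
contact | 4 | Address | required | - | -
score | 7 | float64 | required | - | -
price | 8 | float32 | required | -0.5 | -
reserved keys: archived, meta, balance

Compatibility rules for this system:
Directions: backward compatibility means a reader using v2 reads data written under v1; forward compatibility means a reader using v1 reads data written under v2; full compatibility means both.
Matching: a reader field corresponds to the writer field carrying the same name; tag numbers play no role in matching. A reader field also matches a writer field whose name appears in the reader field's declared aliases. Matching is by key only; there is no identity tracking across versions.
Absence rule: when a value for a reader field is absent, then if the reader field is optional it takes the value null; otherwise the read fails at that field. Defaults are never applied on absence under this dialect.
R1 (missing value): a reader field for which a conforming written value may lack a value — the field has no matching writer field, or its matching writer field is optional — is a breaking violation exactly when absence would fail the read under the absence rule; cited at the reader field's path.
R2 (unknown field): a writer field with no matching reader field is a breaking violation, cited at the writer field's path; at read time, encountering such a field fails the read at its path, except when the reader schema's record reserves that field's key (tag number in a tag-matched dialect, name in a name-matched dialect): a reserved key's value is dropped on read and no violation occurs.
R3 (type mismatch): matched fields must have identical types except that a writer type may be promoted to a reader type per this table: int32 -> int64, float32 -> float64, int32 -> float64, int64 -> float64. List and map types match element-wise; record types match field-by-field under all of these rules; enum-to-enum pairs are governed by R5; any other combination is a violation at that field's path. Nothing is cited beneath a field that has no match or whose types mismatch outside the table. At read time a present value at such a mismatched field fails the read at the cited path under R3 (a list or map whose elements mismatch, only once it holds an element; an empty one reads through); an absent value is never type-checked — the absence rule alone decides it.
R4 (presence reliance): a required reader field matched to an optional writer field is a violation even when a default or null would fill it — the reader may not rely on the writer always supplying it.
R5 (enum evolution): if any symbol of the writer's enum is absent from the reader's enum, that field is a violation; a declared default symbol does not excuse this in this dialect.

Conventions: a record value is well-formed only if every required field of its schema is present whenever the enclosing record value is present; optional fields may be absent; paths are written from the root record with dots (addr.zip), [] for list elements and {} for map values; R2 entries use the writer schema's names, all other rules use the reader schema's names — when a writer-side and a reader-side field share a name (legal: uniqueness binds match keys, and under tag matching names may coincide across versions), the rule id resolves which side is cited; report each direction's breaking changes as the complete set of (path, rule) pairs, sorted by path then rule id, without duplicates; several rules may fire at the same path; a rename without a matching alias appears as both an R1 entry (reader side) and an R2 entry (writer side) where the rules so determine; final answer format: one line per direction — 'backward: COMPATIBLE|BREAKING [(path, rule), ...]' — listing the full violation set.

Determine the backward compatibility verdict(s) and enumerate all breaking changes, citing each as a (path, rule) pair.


backward: BREAKING [(contact.payload, R1), (contact.payload, R4), (contact.weight, R2), (rating, R2)]

arrows below run writer -> reader for Order
checking backward for Order: reader v2 against writer v1:
  status: paired with writer status (Role -> Role; writer required)
  extras: paired with writer extras (map<string, float64> -> map<string, float64>; writer required)
  contact: paired with writer contact (Address -> Address; writer required)
  score: paired with writer score (float64 -> float64; writer required)
  price: paired with writer price (float32 -> float32; writer required)
  rating (writer side), unknown to reader
  contact.zip: paired with writer contact.zip (int64 -> float64; writer required)
  contact.payload: paired with writer contact.payload (bytes -> bytes; writer optional)
  contact.weight (writer side), unknown to reader
  R1 fires at contact.payload
  R4 fires at contact.payload
  R2 fires at contact.weight
  R2 fires at rating
  backward on Order therefore BREAKING (4)
ruling out the remaining Order differences:
  field zip in record Address: type int64 changed to float64 (its default is dropped) -> fires only in the forward direction of Order, which is not asked here


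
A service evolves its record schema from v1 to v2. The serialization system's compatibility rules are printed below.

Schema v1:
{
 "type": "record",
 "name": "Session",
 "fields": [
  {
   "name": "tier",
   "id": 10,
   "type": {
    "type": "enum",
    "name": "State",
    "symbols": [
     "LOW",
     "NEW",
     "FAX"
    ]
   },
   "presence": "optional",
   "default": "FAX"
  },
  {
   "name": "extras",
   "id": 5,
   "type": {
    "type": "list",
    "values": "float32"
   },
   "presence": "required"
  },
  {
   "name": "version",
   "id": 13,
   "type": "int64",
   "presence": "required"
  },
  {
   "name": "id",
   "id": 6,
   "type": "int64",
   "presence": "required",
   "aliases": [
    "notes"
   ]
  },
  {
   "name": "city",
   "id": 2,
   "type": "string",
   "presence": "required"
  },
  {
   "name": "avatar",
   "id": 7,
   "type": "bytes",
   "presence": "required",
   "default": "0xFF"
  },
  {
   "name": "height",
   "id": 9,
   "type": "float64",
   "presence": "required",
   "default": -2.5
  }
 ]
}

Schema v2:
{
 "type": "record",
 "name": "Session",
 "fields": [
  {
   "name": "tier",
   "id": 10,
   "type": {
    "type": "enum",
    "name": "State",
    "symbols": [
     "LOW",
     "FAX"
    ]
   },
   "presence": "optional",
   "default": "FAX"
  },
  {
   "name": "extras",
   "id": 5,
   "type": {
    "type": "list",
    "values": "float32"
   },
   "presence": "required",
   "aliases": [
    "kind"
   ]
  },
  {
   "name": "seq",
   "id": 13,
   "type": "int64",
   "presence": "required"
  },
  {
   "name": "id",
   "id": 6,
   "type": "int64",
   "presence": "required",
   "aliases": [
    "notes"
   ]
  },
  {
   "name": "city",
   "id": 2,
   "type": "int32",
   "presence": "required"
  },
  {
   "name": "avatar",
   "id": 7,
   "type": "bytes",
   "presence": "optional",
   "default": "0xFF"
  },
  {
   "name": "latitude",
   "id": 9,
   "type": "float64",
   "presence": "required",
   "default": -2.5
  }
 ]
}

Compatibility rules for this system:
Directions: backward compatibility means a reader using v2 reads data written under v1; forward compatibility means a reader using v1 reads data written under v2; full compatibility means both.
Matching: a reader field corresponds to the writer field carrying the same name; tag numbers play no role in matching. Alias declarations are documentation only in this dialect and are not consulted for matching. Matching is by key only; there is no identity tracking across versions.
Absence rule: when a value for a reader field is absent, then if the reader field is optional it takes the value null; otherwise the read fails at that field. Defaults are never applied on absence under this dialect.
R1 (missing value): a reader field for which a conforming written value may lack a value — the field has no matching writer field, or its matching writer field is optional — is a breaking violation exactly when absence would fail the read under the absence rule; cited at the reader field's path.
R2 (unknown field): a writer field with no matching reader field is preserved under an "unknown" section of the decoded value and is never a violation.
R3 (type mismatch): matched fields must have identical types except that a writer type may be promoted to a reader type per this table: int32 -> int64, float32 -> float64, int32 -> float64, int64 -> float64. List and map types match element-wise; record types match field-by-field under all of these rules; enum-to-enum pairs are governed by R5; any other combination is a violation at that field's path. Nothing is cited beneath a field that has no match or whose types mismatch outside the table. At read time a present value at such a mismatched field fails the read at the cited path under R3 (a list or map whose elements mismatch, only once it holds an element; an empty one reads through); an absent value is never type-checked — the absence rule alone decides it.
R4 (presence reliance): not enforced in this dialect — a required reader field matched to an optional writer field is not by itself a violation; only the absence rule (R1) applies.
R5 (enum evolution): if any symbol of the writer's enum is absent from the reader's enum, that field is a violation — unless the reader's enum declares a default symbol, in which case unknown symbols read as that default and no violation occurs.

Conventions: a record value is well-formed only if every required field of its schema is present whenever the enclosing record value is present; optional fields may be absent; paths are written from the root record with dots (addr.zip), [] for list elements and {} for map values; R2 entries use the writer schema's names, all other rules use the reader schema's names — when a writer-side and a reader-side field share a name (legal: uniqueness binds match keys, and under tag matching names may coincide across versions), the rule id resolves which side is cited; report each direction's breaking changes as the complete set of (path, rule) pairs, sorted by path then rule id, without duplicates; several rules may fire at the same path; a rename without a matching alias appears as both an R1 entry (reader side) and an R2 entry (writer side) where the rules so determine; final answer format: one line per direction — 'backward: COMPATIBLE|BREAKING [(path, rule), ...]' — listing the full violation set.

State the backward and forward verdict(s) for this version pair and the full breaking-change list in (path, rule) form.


arrows below run writer -> reader for Session
backward pass over Session, reader schema v2, writer schema v1:
  writer optional, State -> State: reader tier maps from writer tier
  writer required, list<float32> -> list<float32>: reader extras maps from writer extras
  no writer field matches reader seq
  writer required, int64 -> int64: reader id maps from writer id
  writer required, string -> int32: reader city maps from writer city
  writer required, bytes -> bytes: reader avatar maps from writer avatar
  no writer field matches reader latitude
  writer field version has no reader counterpart
  writer field height has no reader counterpart
  violation R3 at city
  violation R1 at latitude
  violation R1 at seq
  violation R5 at tier
  => backward: BREAKING (4)
forward pass over Session, reader schema v1, writer schema v2:
  writer optional, State -> State: reader tier maps from writer tier
  writer required, list<float32> -> list<float32>: reader extras maps from writer extras
  no writer field matches reader version
  writer required, int64 -> int64: reader id maps from writer id
  writer required, int32 -> string: reader city maps from writer city
  writer optional, bytes -> bytes: reader avatar maps from writer avatar
  no writer field matches reader height
  writer field seq has no reader counterpart
  writer field latitude has no reader counterpart
  violation R1 at avatar
  violation R3 at city
  violation R1 at height
  violation R1 at version
  => forward: BREAKING (4)

backward: BREAKING [(city, R3), (latitude, R1), (seq, R1), (tier, R5)]; forward: BREAKING [(avatar, R1), (city, R3), (height, R1), (version, R1)]


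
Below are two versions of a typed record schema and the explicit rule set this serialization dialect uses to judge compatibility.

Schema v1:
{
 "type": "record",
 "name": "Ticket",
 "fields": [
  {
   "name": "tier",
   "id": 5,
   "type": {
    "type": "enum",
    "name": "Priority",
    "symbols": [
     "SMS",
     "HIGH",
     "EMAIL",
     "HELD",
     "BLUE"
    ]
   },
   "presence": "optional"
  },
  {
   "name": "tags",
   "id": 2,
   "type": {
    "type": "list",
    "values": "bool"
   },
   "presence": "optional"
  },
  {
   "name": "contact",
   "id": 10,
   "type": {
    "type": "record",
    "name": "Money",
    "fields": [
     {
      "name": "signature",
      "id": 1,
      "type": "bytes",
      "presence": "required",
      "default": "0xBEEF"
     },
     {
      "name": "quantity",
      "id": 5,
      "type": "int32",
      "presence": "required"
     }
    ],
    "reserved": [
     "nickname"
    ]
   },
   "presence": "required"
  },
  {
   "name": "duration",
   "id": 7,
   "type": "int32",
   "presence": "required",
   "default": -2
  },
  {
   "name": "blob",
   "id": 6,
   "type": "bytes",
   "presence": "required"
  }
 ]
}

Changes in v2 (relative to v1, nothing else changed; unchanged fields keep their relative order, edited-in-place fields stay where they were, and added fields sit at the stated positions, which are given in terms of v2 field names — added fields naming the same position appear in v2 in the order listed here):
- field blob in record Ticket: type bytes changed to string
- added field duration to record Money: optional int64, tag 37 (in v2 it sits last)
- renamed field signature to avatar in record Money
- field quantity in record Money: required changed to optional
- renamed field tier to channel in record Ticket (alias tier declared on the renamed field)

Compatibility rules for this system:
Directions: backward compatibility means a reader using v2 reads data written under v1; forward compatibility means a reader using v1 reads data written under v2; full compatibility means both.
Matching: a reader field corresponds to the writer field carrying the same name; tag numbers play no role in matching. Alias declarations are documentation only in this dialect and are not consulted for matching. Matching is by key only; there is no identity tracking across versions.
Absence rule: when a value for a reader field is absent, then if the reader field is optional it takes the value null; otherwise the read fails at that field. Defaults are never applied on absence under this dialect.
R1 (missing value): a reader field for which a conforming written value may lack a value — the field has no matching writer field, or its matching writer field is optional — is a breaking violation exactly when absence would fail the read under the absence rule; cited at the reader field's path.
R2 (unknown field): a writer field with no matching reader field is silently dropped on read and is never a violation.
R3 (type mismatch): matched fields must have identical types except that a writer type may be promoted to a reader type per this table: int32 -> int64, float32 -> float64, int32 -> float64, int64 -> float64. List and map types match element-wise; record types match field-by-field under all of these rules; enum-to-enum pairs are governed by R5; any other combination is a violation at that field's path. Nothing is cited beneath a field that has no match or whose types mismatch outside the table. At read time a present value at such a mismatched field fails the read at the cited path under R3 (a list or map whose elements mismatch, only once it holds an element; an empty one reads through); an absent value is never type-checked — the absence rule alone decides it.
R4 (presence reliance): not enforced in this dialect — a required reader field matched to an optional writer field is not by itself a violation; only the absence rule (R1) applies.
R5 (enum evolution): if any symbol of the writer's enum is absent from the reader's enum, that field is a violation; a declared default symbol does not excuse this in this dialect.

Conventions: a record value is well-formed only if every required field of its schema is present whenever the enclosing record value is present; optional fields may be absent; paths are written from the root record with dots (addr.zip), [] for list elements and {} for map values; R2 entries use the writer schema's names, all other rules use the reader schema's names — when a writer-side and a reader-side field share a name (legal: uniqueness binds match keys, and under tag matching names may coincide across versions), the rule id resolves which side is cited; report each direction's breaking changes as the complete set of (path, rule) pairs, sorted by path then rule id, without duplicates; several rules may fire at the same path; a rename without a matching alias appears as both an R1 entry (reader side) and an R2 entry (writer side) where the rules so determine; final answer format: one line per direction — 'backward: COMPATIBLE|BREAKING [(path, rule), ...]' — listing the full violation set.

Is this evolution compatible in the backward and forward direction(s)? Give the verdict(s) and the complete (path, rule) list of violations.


in Ticket below, arrows point writer -> reader
backward pass over Ticket, reader schema v2, writer schema v1:
  channel: no writer-side match
  tags <- tags (list<bool> -> list<bool>, writer optional)
  contact <- contact (Money -> Money, writer required)
  duration <- duration (int32 -> int32, writer required)
  blob <- blob (bytes -> string, writer required)
  writer field tier has no reader counterpart
  contact.avatar: no writer-side match
  contact.quantity <- contact.quantity (int32 -> int32, writer required)
  contact.duration: no writer-side match
  writer field contact.signature has no reader counterpart
  breaking: (blob, R3)
  breaking: (contact.avatar, R1)
  backward on Ticket therefore BREAKING (2)
forward pass over Ticket, reader schema v1, writer schema v2:
  tier: no writer-side match
  tags <- tags (list<bool> -> list<bool>, writer optional)
  contact <- contact (Money -> Money, writer required)
  duration <- duration (int32 -> int32, writer required)
  blob <- blob (string -> bytes, writer required)
  writer field channel has no reader counterpart
  contact.signature: no writer-side match
  contact.quantity <- contact.quantity (int32 -> int32, writer optional)
  writer field contact.avatar has no reader counterpart
  writer field contact.duration has no reader counterpart
  breaking: (blob, R3)
  breaking: (contact.quantity, R1)
  breaking: (contact.signature, R1)
  forward on Ticket therefore BREAKING (3)

backward: BREAKING [(blob, R3), (contact.avatar, R1)]; forward: BREAKING [(blob, R3), (contact.quantity, R1), (contact.signature, R1)]


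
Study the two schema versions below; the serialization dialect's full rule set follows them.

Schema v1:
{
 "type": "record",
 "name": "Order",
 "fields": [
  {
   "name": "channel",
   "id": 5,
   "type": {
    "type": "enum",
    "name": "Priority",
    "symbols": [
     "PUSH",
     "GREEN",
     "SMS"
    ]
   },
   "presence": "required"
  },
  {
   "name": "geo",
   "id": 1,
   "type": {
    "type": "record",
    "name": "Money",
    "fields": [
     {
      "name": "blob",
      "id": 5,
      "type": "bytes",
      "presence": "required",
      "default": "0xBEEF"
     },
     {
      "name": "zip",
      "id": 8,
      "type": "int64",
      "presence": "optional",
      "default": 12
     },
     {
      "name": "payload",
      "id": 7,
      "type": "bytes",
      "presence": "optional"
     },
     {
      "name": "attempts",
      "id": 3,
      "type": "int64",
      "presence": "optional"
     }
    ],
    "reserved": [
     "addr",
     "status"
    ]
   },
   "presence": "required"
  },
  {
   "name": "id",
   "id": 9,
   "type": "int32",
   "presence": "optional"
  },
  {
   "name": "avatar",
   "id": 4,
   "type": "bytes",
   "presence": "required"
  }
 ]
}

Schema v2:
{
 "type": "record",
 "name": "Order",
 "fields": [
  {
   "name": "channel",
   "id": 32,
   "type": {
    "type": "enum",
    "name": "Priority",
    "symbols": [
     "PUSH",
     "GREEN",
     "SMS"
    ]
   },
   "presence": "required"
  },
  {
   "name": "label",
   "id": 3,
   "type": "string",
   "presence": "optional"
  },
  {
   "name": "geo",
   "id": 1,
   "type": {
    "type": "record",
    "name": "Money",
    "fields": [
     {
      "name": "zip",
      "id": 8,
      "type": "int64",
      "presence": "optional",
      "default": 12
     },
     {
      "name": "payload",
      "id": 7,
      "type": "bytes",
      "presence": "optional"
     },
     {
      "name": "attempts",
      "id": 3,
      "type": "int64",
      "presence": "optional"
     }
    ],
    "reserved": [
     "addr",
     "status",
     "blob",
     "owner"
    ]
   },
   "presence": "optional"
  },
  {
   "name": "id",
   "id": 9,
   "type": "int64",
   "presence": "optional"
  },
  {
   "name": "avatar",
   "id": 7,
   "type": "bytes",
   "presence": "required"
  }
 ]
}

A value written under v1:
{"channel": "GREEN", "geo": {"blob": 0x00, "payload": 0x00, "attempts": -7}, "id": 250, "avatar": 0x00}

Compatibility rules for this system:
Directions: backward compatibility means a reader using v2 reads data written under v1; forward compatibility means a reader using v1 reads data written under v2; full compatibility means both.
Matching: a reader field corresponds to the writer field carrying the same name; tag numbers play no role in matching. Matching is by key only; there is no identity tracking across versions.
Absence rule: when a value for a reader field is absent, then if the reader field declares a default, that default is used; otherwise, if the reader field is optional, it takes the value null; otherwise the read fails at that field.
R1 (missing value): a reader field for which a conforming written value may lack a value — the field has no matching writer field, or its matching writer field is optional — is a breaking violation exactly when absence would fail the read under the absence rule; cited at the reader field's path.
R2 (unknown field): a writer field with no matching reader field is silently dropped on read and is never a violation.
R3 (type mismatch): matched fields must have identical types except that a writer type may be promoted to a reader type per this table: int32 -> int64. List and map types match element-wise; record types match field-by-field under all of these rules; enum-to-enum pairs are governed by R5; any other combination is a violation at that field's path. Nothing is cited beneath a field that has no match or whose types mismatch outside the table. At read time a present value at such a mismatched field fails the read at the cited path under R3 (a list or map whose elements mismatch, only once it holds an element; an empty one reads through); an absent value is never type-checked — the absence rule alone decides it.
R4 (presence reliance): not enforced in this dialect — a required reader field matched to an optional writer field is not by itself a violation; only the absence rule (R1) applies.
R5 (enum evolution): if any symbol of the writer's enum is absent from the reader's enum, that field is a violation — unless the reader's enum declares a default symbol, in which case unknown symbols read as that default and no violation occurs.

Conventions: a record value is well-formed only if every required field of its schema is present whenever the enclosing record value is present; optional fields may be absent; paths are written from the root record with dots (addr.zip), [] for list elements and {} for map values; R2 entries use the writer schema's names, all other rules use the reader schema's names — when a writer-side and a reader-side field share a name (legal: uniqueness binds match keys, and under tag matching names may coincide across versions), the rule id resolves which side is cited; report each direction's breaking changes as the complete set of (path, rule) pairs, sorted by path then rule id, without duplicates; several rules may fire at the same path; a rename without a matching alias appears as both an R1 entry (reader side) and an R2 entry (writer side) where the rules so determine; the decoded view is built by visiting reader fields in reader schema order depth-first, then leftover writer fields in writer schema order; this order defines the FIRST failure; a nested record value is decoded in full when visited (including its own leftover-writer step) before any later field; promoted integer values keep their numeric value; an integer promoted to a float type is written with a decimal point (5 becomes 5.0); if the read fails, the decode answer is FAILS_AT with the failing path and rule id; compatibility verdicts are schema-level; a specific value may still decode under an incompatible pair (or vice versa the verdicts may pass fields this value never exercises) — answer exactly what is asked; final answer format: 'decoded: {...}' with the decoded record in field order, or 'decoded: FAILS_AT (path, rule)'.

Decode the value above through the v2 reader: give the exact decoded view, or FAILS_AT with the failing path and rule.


decoded: {"channel": "GREEN", "label": null, "geo": {"zip": 12, "payload": 0x00, "attempts": -7}, "id": 250, "avatar": 0x00}

in Order below, arrows point writer -> reader
decode walk for Order under reader schema v2:
  channel := "GREEN"
  label := null (not supplied -> null)
  geo.zip := 12 (no value, default fills)
  geo.payload := 0x00
  geo.attempts := -7
  writer geo.blob: unmatched, discarded
  id := 250 (int32 -> int64)
  avatar := 0x00
  => decoded: {"channel": "GREEN", "label": null, "geo": {"zip": 12, "payload": 0x00, "attempts": -7}, "id": 250, "avatar": 0x00}
the rest of the Order diff is inert for this question:
  field id in record Order: type int32 changed to int64 -> changes Order's schema-level verdicts only — the decode of this value is the same
  field avatar in record Order: tag 4 changed to 7 -> no rule fires on it and the decoded Order view is identical with or without it
  field geo in record Order: required changed to optional -> changes Order's schema-level verdicts only — the decode of this value is the same
  field channel in record Order: tag 5 changed to 32 -> no rule fires on it and the decoded Order view is identical with or without it


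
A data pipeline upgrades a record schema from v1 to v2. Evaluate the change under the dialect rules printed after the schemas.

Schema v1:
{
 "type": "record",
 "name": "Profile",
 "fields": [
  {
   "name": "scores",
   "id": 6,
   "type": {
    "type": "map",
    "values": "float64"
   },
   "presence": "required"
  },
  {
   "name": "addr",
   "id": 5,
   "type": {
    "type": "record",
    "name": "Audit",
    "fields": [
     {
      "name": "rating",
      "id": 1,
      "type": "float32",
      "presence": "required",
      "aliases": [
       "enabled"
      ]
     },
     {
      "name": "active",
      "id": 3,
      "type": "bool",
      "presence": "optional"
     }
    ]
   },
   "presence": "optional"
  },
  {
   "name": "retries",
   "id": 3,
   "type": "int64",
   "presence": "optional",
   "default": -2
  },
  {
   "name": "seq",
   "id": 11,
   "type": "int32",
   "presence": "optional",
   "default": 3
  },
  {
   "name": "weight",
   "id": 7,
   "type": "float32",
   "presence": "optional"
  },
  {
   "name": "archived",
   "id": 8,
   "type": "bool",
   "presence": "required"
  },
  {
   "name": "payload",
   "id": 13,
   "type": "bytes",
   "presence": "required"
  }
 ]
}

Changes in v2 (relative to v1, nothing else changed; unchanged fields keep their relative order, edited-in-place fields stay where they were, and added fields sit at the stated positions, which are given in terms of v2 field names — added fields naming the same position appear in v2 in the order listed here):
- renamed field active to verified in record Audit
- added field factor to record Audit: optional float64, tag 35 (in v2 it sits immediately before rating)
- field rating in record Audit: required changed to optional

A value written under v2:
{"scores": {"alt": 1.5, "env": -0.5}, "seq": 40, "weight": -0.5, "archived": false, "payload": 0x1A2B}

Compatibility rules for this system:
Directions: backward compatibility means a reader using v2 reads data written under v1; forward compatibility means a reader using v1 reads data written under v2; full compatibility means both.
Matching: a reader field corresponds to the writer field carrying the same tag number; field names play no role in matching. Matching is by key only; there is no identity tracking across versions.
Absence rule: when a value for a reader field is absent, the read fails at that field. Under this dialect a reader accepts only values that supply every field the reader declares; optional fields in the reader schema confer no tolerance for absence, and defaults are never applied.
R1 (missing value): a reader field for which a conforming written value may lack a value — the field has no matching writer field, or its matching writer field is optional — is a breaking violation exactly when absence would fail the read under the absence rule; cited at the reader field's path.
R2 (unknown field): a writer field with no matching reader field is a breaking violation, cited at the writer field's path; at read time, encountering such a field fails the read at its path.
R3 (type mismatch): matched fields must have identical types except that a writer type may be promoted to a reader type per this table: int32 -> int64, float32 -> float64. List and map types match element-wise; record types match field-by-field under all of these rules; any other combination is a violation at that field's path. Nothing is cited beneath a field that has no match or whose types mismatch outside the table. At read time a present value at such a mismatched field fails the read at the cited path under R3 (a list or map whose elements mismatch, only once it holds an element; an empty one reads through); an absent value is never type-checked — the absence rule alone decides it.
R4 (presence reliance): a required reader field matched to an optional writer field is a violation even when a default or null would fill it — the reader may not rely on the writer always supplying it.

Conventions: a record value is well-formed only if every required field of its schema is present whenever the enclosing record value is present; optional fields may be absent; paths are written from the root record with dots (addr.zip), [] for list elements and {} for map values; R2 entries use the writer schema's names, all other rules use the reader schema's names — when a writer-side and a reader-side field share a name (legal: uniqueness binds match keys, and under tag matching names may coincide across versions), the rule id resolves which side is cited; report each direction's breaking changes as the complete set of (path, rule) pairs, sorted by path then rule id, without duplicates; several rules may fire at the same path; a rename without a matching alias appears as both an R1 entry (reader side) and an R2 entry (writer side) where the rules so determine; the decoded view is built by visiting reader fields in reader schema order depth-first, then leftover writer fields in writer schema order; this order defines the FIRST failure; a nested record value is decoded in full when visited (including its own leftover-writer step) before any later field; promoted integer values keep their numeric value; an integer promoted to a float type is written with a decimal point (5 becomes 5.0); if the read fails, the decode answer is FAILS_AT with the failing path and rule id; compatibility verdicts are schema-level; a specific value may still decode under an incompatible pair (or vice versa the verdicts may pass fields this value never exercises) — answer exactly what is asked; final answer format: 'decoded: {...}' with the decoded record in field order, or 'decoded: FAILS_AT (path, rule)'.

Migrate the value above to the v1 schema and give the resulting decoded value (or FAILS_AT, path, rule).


arrows below run writer -> reader for Profile
decode walk for Profile under reader schema v1:
  scores := {"alt": 1.5, "env": -0.5}
  read fails at addr under R1 (no fill)
  => FAILS_AT (addr, R1)
remaining Profile differences; none change what is asked:
  renamed field active to verified in record Audit -> affects the rule determinations only; this particular Profile value decodes identically
  added field factor to record Audit: optional float64, tag 35 (in v2 it sits immediately before rating) -> affects the rule determinations only; this particular Profile value decodes identically
  field rating in record Audit: required changed to optional -> affects the rule determinations only; this particular Profile value decodes identically

decoded: FAILS_AT (addr, R1)


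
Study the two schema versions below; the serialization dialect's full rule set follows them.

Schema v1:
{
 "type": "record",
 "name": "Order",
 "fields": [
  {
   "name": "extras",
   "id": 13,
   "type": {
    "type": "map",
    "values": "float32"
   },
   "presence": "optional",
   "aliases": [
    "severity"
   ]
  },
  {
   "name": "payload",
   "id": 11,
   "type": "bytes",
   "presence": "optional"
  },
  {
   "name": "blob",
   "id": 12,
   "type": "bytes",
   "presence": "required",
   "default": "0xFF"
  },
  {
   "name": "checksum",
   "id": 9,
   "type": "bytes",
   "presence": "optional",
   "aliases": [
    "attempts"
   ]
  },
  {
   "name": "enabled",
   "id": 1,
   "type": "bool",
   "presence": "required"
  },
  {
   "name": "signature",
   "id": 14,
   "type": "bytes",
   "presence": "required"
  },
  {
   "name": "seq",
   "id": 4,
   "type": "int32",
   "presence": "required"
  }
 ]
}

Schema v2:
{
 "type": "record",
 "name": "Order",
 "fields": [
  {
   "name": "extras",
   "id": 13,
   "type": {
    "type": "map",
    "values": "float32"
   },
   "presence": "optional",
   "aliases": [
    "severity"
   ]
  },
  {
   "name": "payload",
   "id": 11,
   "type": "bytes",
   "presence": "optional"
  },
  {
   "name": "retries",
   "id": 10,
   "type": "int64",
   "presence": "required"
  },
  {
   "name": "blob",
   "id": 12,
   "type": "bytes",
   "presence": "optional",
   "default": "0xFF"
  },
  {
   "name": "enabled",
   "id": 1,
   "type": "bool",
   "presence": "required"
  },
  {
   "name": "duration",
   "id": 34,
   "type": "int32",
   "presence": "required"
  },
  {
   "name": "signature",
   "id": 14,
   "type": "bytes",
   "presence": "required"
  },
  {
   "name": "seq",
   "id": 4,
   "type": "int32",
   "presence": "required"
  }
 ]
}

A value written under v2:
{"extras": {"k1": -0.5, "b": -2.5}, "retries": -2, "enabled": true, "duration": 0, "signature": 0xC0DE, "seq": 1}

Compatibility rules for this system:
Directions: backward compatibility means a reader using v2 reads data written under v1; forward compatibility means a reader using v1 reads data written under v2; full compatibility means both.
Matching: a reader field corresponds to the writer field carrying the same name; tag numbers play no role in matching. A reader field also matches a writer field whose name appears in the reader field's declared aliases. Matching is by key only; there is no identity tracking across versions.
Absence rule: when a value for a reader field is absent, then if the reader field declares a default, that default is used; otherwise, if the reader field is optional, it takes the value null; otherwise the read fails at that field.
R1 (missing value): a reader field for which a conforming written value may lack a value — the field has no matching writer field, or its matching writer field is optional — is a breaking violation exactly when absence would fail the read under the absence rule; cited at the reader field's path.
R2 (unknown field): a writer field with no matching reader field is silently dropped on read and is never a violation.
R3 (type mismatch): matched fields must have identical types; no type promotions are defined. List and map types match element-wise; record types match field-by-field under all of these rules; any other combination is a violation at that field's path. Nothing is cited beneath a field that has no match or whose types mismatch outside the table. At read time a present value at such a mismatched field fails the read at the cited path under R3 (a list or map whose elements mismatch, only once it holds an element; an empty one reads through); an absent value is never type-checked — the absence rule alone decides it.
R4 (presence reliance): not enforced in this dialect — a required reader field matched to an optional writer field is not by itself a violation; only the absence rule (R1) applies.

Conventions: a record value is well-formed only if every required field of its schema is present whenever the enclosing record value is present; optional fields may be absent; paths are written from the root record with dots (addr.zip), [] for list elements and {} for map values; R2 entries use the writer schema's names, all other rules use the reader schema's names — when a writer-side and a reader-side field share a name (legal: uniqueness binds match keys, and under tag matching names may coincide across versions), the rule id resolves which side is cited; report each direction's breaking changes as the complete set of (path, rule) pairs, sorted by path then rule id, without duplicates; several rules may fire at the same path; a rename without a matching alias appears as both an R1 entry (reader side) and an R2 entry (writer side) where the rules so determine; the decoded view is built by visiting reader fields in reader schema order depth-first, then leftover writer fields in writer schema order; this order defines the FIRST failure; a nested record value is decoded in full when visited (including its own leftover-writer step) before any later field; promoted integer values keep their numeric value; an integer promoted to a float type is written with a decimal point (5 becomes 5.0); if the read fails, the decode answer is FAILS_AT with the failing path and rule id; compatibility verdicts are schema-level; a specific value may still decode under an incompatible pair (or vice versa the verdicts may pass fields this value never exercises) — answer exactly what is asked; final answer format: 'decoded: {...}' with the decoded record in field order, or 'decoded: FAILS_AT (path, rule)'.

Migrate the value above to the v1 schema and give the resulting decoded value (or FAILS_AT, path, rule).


decoded: {"extras": {"k1": -0.5, "b": -2.5}, "payload": null, "blob": 0xFF, "checksum": null, "enabled": true, "signature": 0xC0DE, "seq": 1}

in Order below, arrows point writer -> reader
decoding the Order value with the v1 reader:
  extras := {"k1": -0.5, "b": -2.5}
  payload := null (not supplied -> null)
  blob := 0xFF (no value, default fills)
  checksum := null (not supplied -> null)
  enabled := true
  signature := 0xC0DE
  seq := 1
  writer retries: unmatched, discarded
  writer duration: unmatched, discarded
  => decoded: {"extras": {"k1": -0.5, "b": -2.5}, "payload": null, "blob": 0xFF, "checksum": null, "enabled": true, "signature": 0xC0DE, "seq": 1}
the other Order changes do not affect what is asked:
  added field duration to record Order: required int32, tag 34 (in v2 it sits immediately before signature) -> changes Order's schema-level verdicts only — the decode of this value is the same
  removed field checksum from record Order -> triggers nothing under the printed rules; the Order answer is the same either way
  added field retries to record Order: required int64, tag 10 (in v2 it sits immediately before blob) -> changes Order's schema-level verdicts only — the decode of this value is the same
  field blob in record Order: required changed to optional -> triggers nothing under the printed rules; the Order answer is the same either way
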